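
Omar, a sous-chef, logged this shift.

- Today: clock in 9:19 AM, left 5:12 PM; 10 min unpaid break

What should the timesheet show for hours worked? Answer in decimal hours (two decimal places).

7.72 hours

Today: 9:19 AM–5:12 PM = 7 h 53 min; less 10 min break → 7 h 43 min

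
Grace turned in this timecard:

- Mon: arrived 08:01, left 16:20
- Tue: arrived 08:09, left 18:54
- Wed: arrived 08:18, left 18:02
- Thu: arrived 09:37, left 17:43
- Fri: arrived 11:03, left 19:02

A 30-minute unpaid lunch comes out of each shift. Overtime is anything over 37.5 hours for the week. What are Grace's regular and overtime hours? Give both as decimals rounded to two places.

Mon: 08:01–16:20 = 8 h 19 min; less 30 min break → 7 h 49 min
Tue: 08:09–18:54 = 10 h 45 min; less 30 min break → 10 h 15 min
Wed: 08:18–18:02 = 9 h 44 min; less 30 min break → 9 h 14 min
Thu: 09:37–17:43 = 8 h 6 min; less 30 min break → 7 h 36 min
Fri: 11:03–19:02 = 7 h 59 min; less 30 min break → 7 h 29 min
Total worked: 42 h 23 min = 42.38 h.
Threshold 37.5 h → overtime 4 h 53 min, regular 37 h 30 min.

Regular 37.50 hours, overtime 4.88 hours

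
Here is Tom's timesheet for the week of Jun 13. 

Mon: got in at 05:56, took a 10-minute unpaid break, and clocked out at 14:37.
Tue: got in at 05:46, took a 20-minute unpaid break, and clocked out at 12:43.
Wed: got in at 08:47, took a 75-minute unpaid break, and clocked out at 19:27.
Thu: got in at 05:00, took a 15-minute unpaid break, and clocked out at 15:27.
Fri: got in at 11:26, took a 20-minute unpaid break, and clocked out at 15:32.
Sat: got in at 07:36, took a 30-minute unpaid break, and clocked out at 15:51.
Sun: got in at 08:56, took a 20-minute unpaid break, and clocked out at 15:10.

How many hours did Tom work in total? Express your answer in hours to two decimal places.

Mon: 05:56–14:37 = 8 h 41 min; less 10 min break → 8 h 31 min
Tue: 05:46–12:43 = 6 h 57 min; less 20 min break → 6 h 37 min
Wed: 08:47–19:27 = 10 h 40 min; less 75 min break → 9 h 25 min
Thu: 05:00–15:27 = 10 h 27 min; less 15 min break → 10 h 12 min
Fri: 11:26–15:32 = 4 h 6 min; less 20 min break → 3 h 46 min
Sat: 07:36–15:51 = 8 h 15 min; less 30 min break → 7 h 45 min
Sun: 08:56–15:10 = 6 h 14 min; less 20 min break → 5 h 54 min
Total: 8 h 31 min + 6 h 37 min + 9 h 25 min + 10 h 12 min + 3 h 46 min + 7 h 45 min + 5 h 54 min = 52 h 10 min.

52.17 hours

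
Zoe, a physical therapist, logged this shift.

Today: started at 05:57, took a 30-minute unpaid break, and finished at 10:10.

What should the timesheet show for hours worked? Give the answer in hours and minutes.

Today: 05:57–10:10 = 4 h 13 min; less 30 min break → 3 h 43 min

3 h 43 min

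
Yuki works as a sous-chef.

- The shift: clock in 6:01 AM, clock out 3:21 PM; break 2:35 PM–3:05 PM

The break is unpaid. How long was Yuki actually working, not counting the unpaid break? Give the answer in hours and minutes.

The shift: 6:01 AM–3:21 PM = 9 h 20 min; less 30 min break → 8 h 50 min

8 h 50 min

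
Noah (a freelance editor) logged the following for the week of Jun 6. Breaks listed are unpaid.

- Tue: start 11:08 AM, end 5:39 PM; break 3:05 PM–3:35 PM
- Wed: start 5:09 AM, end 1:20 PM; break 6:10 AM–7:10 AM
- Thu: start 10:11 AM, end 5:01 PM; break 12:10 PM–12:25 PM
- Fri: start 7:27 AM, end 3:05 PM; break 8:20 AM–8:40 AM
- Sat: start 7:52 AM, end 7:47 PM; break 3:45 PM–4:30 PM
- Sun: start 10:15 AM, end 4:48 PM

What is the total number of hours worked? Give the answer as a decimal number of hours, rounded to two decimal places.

Tue: 11:08 AM–5:39 PM = 6 h 31 min; less 30 min break → 6 h 1 min
Wed: 5:09 AM–1:20 PM = 8 h 11 min; less 60 min break → 7 h 11 min
Thu: 10:11 AM–5:01 PM = 6 h 50 min; less 15 min break → 6 h 35 min
Fri: 7:27 AM–3:05 PM = 7 h 38 min; less 20 min break → 7 h 18 min
Sat: 7:52 AM–7:47 PM = 11 h 55 min; less 45 min break → 11 h 10 min
Sun: 10:15 AM–4:48 PM = 6 h 33 min
Total: 6 h 1 min + 7 h 11 min + 6 h 35 min + 7 h 18 min + 11 h 10 min + 6 h 33 min = 44 h 48 min.

44.80 hours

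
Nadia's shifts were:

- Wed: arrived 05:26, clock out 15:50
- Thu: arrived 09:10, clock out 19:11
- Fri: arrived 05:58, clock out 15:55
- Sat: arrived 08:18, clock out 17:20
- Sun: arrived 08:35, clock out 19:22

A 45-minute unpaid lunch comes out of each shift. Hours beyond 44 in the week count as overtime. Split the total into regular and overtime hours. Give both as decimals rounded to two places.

Wed: 05:26–15:50 = 10 h 24 min; less 45 min break → 9 h 39 min
Thu: 09:10–19:11 = 10 h 1 min; less 45 min break → 9 h 16 min
Fri: 05:58–15:55 = 9 h 57 min; less 45 min break → 9 h 12 min
Sat: 08:18–17:20 = 9 h 2 min; less 45 min break → 8 h 17 min
Sun: 08:35–19:22 = 10 h 47 min; less 45 min break → 10 h 2 min
Total worked: 46 h 26 min = 46.43 h.
Threshold 44 h → overtime 2 h 26 min, regular 44 h 0 min.

Regular 44.00 hours, overtime 2.43 hours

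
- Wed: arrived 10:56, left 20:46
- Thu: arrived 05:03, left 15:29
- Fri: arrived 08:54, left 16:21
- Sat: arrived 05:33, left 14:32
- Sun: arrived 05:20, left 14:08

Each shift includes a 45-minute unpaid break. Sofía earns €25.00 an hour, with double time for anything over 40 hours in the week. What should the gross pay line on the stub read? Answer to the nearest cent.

€1087.50

Wed: 10:56–20:46 = 9 h 50 min; less 45 min break → 9 h 5 min
Thu: 05:03–15:29 = 10 h 26 min; less 45 min break → 9 h 41 min
Fri: 08:54–16:21 = 7 h 27 min; less 45 min break → 6 h 42 min
Sat: 05:33–14:32 = 8 h 59 min; less 45 min break → 8 h 14 min
Sun: 05:20–14:08 = 8 h 48 min; less 45 min break → 8 h 3 min
Total worked: 41 h 45 min = 2505 min.
Regular 40 h 0 min = 2400 min at €25.00/h; overtime 1 h 45 min = 105 min at €50.00/h.
Pay = (2400 × €25.00 + 105 × €50.00) ÷ 60 = €1087.50.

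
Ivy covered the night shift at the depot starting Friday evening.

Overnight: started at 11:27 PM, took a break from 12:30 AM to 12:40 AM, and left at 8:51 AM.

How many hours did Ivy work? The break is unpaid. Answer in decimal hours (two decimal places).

9.23 hours

Overnight: 11:27 PM → midnight = 0 h 33 min; midnight → 8:51 AM = 8 h 51 min; span 9 h 24 min; less 10 min break → 9 h 14 min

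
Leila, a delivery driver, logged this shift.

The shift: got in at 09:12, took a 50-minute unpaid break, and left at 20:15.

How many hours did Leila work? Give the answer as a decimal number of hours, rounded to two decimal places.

10.22 hours

The shift: 09:12–20:15 = 11 h 3 min; less 50 min break → 10 h 13 min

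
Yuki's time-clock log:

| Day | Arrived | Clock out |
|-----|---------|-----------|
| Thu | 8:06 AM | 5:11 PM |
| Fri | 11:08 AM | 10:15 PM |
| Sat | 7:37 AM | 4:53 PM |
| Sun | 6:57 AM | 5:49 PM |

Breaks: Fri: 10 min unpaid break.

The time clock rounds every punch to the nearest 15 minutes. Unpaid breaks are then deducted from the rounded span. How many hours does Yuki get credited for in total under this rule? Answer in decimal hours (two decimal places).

40.33 hours

Thu: in 8:06 AM→8:00 AM, out 5:11 PM→5:15 PM; 9 h 15 min
Fri: in 11:08 AM→11:15 AM, out 10:15 PM→10:15 PM; 11 h 0 min − 10 min = 10 h 50 min
Sat: in 7:37 AM→7:30 AM, out 4:53 PM→5:00 PM; 9 h 30 min
Sun: in 6:57 AM→7:00 AM, out 5:49 PM→5:45 PM; 10 h 45 min
Total credited: 40 h 20 min.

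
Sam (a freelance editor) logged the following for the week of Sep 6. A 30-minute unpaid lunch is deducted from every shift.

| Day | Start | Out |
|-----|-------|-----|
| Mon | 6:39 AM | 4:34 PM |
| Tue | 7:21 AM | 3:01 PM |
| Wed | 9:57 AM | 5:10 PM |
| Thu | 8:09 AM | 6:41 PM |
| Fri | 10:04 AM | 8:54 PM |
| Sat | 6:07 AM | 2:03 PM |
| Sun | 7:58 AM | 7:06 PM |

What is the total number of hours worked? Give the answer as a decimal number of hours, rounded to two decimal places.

61.73 hours

Mon: 6:39 AM–4:34 PM = 9 h 55 min; less 30 min break → 9 h 25 min
Tue: 7:21 AM–3:01 PM = 7 h 40 min; less 30 min break → 7 h 10 min
Wed: 9:57 AM–5:10 PM = 7 h 13 min; less 30 min break → 6 h 43 min
Thu: 8:09 AM–6:41 PM = 10 h 32 min; less 30 min break → 10 h 2 min
Fri: 10:04 AM–8:54 PM = 10 h 50 min; less 30 min break → 10 h 20 min
Sat: 6:07 AM–2:03 PM = 7 h 56 min; less 30 min break → 7 h 26 min
Sun: 7:58 AM–7:06 PM = 11 h 8 min; less 30 min break → 10 h 38 min
Total: 9 h 25 min + 7 h 10 min + 6 h 43 min + 10 h 2 min + 10 h 20 min + 7 h 26 min + 10 h 38 min = 61 h 44 min.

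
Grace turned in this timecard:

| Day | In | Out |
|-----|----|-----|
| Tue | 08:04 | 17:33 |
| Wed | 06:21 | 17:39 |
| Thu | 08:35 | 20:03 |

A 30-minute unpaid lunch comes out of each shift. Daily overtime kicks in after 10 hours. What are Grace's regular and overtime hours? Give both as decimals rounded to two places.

Regular 28.98 hours, overtime 1.77 hours

Tue: 08:04–17:33 = 9 h 29 min; less 30 min break → 8 h 59 min
Wed: 06:21–17:39 = 11 h 18 min; less 30 min break → 10 h 48 min
Thu: 08:35–20:03 = 11 h 28 min; less 30 min break → 10 h 58 min
Tue reg 8 h 59 min / OT 0 h 0 min; Wed reg 10 h 0 min / OT 0 h 48 min; Thu reg 10 h 0 min / OT 0 h 58 min.
Totals: regular 28 h 59 min, overtime 1 h 46 min.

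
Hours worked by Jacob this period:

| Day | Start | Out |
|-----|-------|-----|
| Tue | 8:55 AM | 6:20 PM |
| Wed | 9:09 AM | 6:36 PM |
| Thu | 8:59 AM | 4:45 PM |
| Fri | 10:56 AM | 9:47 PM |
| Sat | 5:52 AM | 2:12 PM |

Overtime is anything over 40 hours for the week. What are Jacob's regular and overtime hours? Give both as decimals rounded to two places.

Tue: 8:55 AM–6:20 PM = 9 h 25 min
Wed: 9:09 AM–6:36 PM = 9 h 27 min
Thu: 8:59 AM–4:45 PM = 7 h 46 min
Fri: 10:56 AM–9:47 PM = 10 h 51 min
Sat: 5:52 AM–2:12 PM = 8 h 20 min
Total worked: 45 h 49 min = 45.82 h.
Threshold 40 h → overtime 5 h 49 min, regular 40 h 0 min.

Regular 40.00 hours, overtime 5.82 hours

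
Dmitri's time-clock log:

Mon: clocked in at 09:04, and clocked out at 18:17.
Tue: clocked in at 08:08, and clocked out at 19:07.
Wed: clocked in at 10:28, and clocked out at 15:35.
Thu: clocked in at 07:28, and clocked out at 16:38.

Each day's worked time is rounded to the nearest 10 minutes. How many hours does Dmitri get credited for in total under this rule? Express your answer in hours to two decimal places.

34.50 hours

Mon: 09:04–18:17 = 9 h 13 min → rounds to 9 h 10 min
Tue: 08:08–19:07 = 10 h 59 min → rounds to 11 h 0 min
Wed: 10:28–15:35 = 5 h 7 min → rounds to 5 h 10 min
Thu: 07:28–16:38 = 9 h 10 min → rounds to 9 h 10 min
Total credited: 34 h 30 min.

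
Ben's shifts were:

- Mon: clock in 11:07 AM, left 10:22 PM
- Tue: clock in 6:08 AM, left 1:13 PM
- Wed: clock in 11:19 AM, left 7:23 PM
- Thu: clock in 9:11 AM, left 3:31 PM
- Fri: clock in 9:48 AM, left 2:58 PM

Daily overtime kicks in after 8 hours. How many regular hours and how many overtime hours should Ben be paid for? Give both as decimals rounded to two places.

Mon: 11:07 AM–10:22 PM = 11 h 15 min
Tue: 6:08 AM–1:13 PM = 7 h 5 min
Wed: 11:19 AM–7:23 PM = 8 h 4 min
Thu: 9:11 AM–3:31 PM = 6 h 20 min
Fri: 9:48 AM–2:58 PM = 5 h 10 min
Mon reg 8 h 0 min / OT 3 h 15 min; Tue reg 7 h 5 min / OT 0 h 0 min; Wed reg 8 h 0 min / OT 0 h 4 min; Thu reg 6 h 20 min / OT 0 h 0 min; Fri reg 5 h 10 min / OT 0 h 0 min.
Totals: regular 34 h 35 min, overtime 3 h 19 min.

Regular 34.58 hours, overtime 3.32 hours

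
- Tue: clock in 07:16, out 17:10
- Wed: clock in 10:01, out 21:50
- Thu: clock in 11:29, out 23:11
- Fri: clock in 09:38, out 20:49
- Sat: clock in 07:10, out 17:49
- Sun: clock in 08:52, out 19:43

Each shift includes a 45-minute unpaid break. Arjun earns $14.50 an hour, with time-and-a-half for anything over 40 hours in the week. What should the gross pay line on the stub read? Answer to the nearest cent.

$1049.80

Tue: 07:16–17:10 = 9 h 54 min; less 45 min break → 9 h 9 min
Wed: 10:01–21:50 = 11 h 49 min; less 45 min break → 11 h 4 min
Thu: 11:29–23:11 = 11 h 42 min; less 45 min break → 10 h 57 min
Fri: 09:38–20:49 = 11 h 11 min; less 45 min break → 10 h 26 min
Sat: 07:10–17:49 = 10 h 39 min; less 45 min break → 9 h 54 min
Sun: 08:52–19:43 = 10 h 51 min; less 45 min break → 10 h 6 min
Total worked: 61 h 36 min = 3696 min.
Regular 40 h 0 min = 2400 min at $14.50/h; overtime 21 h 36 min = 1296 min at $21.75/h.
Pay = (2400 × $14.50 + 1296 × $21.75) ÷ 60 = $1049.80.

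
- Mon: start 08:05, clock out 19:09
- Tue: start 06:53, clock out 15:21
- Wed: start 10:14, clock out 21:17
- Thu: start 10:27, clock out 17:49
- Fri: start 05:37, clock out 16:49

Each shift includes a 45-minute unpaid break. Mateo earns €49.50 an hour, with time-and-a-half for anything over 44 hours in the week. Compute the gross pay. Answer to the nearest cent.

€2281.95

Mon: 08:05–19:09 = 11 h 4 min; less 45 min break → 10 h 19 min
Tue: 06:53–15:21 = 8 h 28 min; less 45 min break → 7 h 43 min
Wed: 10:14–21:17 = 11 h 3 min; less 45 min break → 10 h 18 min
Thu: 10:27–17:49 = 7 h 22 min; less 45 min break → 6 h 37 min
Fri: 05:37–16:49 = 11 h 12 min; less 45 min break → 10 h 27 min
Total worked: 45 h 24 min = 2724 min.
Regular 44 h 0 min = 2640 min at €49.50/h; overtime 1 h 24 min = 84 min at €74.25/h.
Pay = (2640 × €49.50 + 84 × €74.25) ÷ 60 = €2281.95.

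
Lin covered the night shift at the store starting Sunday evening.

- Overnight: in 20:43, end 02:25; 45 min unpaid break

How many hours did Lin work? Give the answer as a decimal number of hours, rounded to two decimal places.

4.95 hours

Overnight: 20:43 → midnight = 3 h 17 min; midnight → 02:25 = 2 h 25 min; span 5 h 42 min; less 45 min break → 4 h 57 min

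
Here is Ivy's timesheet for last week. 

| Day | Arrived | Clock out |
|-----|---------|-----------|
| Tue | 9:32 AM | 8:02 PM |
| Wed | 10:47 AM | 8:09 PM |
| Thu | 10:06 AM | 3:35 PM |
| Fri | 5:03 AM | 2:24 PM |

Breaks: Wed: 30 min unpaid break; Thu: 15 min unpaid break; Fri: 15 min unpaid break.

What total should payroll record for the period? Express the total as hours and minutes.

Tue: 9:32 AM–8:02 PM = 10 h 30 min
Wed: 10:47 AM–8:09 PM = 9 h 22 min; less 30 min break → 8 h 52 min
Thu: 10:06 AM–3:35 PM = 5 h 29 min; less 15 min break → 5 h 14 min
Fri: 5:03 AM–2:24 PM = 9 h 21 min; less 15 min break → 9 h 6 min
Total: 10 h 30 min + 8 h 52 min + 5 h 14 min + 9 h 6 min = 33 h 42 min.

33 h 42 min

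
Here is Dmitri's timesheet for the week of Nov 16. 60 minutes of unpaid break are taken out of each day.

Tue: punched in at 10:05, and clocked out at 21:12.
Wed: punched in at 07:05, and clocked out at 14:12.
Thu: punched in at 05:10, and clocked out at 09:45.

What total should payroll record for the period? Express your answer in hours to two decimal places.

19.82 hours

Tue: 10:05–21:12 = 11 h 7 min; less 60 min break → 10 h 7 min
Wed: 07:05–14:12 = 7 h 7 min; less 60 min break → 6 h 7 min
Thu: 05:10–09:45 = 4 h 35 min; less 60 min break → 3 h 35 min
Total: 10 h 7 min + 6 h 7 min + 3 h 35 min = 19 h 49 min.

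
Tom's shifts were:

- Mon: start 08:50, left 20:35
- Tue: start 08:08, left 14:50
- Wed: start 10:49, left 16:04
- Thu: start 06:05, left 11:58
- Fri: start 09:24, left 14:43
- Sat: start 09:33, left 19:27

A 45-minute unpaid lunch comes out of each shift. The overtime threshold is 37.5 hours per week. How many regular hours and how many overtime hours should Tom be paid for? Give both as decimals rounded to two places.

Mon: 08:50–20:35 = 11 h 45 min; less 45 min break → 11 h 0 min
Tue: 08:08–14:50 = 6 h 42 min; less 45 min break → 5 h 57 min
Wed: 10:49–16:04 = 5 h 15 min; less 45 min break → 4 h 30 min
Thu: 06:05–11:58 = 5 h 53 min; less 45 min break → 5 h 8 min
Fri: 09:24–14:43 = 5 h 19 min; less 45 min break → 4 h 34 min
Sat: 09:33–19:27 = 9 h 54 min; less 45 min break → 9 h 9 min
Total worked: 40 h 18 min = 40.30 h.
Threshold 37.5 h → overtime 2 h 48 min, regular 37 h 30 min.

Regular 37.50 hours, overtime 2.80 hours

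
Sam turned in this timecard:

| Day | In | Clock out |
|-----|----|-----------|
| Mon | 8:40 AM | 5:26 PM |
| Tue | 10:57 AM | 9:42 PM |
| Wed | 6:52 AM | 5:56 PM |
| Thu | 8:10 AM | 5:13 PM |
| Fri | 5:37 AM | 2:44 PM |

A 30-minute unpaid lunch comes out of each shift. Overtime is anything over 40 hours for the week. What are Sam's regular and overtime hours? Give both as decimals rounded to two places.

Regular 40.00 hours, overtime 6.25 hours

Mon: 8:40 AM–5:26 PM = 8 h 46 min; less 30 min break → 8 h 16 min
Tue: 10:57 AM–9:42 PM = 10 h 45 min; less 30 min break → 10 h 15 min
Wed: 6:52 AM–5:56 PM = 11 h 4 min; less 30 min break → 10 h 34 min
Thu: 8:10 AM–5:13 PM = 9 h 3 min; less 30 min break → 8 h 33 min
Fri: 5:37 AM–2:44 PM = 9 h 7 min; less 30 min break → 8 h 37 min
Total worked: 46 h 15 min = 46.25 h.
Threshold 40 h → overtime 6 h 15 min, regular 40 h 0 min.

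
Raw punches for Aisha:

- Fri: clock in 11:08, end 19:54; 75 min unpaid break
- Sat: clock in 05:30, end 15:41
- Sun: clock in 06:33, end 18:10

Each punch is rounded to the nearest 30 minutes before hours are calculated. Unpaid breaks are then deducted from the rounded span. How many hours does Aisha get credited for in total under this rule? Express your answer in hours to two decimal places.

29.25 hours

Fri: in 11:08→11:00, out 19:54→20:00; 9 h 0 min − 75 min = 7 h 45 min
Sat: in 05:30→05:30, out 15:41→15:30; 10 h 0 min
Sun: in 06:33→06:30, out 18:10→18:00; 11 h 30 min
Total credited: 29 h 15 min.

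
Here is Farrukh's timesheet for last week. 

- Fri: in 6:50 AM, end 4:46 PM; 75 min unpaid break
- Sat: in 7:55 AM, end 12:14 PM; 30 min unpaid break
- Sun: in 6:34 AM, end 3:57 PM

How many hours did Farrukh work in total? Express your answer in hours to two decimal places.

21.88 hours

Fri: 6:50 AM–4:46 PM = 9 h 56 min; less 75 min break → 8 h 41 min
Sat: 7:55 AM–12:14 PM = 4 h 19 min; less 30 min break → 3 h 49 min
Sun: 6:34 AM–3:57 PM = 9 h 23 min
Total: 8 h 41 min + 3 h 49 min + 9 h 23 min = 21 h 53 min.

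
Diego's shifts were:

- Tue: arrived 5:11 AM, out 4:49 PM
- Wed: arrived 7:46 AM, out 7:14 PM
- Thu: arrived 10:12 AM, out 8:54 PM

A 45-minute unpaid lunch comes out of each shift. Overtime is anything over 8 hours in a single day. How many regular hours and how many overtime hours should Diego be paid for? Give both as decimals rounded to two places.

Regular 24.00 hours, overtime 7.55 hours

Tue: 5:11 AM–4:49 PM = 11 h 38 min; less 45 min break → 10 h 53 min
Wed: 7:46 AM–7:14 PM = 11 h 28 min; less 45 min break → 10 h 43 min
Thu: 10:12 AM–8:54 PM = 10 h 42 min; less 45 min break → 9 h 57 min
Tue reg 8 h 0 min / OT 2 h 53 min; Wed reg 8 h 0 min / OT 2 h 43 min; Thu reg 8 h 0 min / OT 1 h 57 min.
Totals: regular 24 h 0 min, overtime 7 h 33 min.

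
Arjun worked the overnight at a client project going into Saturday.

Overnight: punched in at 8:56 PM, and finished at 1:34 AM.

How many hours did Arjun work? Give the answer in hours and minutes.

4 h 38 min

Overnight: 8:56 PM → midnight = 3 h 4 min; midnight → 1:34 AM = 1 h 34 min; span 4 h 38 min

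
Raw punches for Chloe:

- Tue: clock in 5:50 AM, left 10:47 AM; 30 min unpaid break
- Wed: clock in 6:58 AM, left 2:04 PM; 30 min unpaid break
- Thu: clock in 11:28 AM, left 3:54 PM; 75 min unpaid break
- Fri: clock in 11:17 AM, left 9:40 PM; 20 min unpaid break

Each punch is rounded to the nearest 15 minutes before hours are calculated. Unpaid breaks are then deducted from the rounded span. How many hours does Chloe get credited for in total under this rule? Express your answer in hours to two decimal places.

Tue: in 5:50 AM→5:45 AM, out 10:47 AM→10:45 AM; 5 h 0 min − 30 min = 4 h 30 min
Wed: in 6:58 AM→7:00 AM, out 2:04 PM→2:00 PM; 7 h 0 min − 30 min = 6 h 30 min
Thu: in 11:28 AM→11:30 AM, out 3:54 PM→4:00 PM; 4 h 30 min − 75 min = 3 h 15 min
Fri: in 11:17 AM→11:15 AM, out 9:40 PM→9:45 PM; 10 h 30 min − 20 min = 10 h 10 min
Total credited: 24 h 25 min.

24.42 hours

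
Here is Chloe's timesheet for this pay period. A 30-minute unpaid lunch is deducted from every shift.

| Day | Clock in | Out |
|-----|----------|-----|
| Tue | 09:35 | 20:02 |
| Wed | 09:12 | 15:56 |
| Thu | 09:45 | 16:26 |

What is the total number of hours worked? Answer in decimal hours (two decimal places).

22.37 hours

Tue: 09:35–20:02 = 10 h 27 min; less 30 min break → 9 h 57 min
Wed: 09:12–15:56 = 6 h 44 min; less 30 min break → 6 h 14 min
Thu: 09:45–16:26 = 6 h 41 min; less 30 min break → 6 h 11 min
Total: 9 h 57 min + 6 h 14 min + 6 h 11 min = 22 h 22 min.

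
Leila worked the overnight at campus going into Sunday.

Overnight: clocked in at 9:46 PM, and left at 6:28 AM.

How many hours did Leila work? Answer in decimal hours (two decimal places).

8.70 hours

Overnight: 9:46 PM → midnight = 2 h 14 min; midnight → 6:28 AM = 6 h 28 min; span 8 h 42 min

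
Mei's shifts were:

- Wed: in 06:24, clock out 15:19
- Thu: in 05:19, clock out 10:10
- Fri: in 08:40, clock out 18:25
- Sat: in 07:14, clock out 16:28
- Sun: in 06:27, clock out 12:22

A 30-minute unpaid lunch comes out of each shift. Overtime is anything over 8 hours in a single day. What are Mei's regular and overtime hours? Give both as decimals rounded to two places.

Wed: 06:24–15:19 = 8 h 55 min; less 30 min break → 8 h 25 min
Thu: 05:19–10:10 = 4 h 51 min; less 30 min break → 4 h 21 min
Fri: 08:40–18:25 = 9 h 45 min; less 30 min break → 9 h 15 min
Sat: 07:14–16:28 = 9 h 14 min; less 30 min break → 8 h 44 min
Sun: 06:27–12:22 = 5 h 55 min; less 30 min break → 5 h 25 min
Wed reg 8 h 0 min / OT 0 h 25 min; Thu reg 4 h 21 min / OT 0 h 0 min; Fri reg 8 h 0 min / OT 1 h 15 min; Sat reg 8 h 0 min / OT 0 h 44 min; Sun reg 5 h 25 min / OT 0 h 0 min.
Totals: regular 33 h 46 min, overtime 2 h 24 min.

Regular 33.77 hours, overtime 2.40 hours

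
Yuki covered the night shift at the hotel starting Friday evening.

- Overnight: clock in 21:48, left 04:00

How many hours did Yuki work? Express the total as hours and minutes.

6 h 12 min

Overnight: 21:48 → midnight = 2 h 12 min; midnight → 04:00 = 4 h 0 min; span 6 h 12 min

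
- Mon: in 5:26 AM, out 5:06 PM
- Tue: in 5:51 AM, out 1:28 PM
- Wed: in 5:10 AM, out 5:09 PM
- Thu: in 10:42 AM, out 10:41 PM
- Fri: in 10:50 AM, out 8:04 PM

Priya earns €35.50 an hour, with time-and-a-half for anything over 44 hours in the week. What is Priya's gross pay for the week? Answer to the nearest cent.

€2013.74

Mon: 5:26 AM–5:06 PM = 11 h 40 min
Tue: 5:51 AM–1:28 PM = 7 h 37 min
Wed: 5:10 AM–5:09 PM = 11 h 59 min
Thu: 10:42 AM–10:41 PM = 11 h 59 min
Fri: 10:50 AM–8:04 PM = 9 h 14 min
Total worked: 52 h 29 min = 3149 min.
Regular 44 h 0 min = 2640 min at €35.50/h; overtime 8 h 29 min = 509 min at €53.25/h.
Pay = (2640 × €35.50 + 509 × €53.25) ÷ 60 = €2013.74.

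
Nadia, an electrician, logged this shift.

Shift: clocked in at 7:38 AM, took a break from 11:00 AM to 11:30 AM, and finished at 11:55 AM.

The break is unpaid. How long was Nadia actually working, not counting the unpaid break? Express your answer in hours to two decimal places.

Shift: 7:38 AM–11:55 AM = 4 h 17 min; less 30 min break → 3 h 47 min

3.78 hours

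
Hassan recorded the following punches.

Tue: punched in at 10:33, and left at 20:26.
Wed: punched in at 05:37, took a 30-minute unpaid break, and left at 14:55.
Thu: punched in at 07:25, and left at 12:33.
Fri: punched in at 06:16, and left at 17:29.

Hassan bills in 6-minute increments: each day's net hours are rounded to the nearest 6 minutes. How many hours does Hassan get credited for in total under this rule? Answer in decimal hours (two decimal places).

Tue: 10:33–20:26 = 9 h 53 min → rounds to 9 h 54 min
Wed: 05:37–14:55 = 9 h 18 min − 30 min = 8 h 48 min → rounds to 8 h 48 min
Thu: 07:25–12:33 = 5 h 8 min → rounds to 5 h 6 min
Fri: 06:16–17:29 = 11 h 13 min → rounds to 11 h 12 min
Total credited: 35 h 0 min.

35.00 hours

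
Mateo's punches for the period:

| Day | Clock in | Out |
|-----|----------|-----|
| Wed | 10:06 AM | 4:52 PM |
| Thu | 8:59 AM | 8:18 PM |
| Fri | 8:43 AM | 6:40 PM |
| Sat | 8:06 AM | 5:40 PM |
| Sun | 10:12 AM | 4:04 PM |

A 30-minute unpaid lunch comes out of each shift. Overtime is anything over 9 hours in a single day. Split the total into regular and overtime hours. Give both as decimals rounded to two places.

Wed: 10:06 AM–4:52 PM = 6 h 46 min; less 30 min break → 6 h 16 min
Thu: 8:59 AM–8:18 PM = 11 h 19 min; less 30 min break → 10 h 49 min
Fri: 8:43 AM–6:40 PM = 9 h 57 min; less 30 min break → 9 h 27 min
Sat: 8:06 AM–5:40 PM = 9 h 34 min; less 30 min break → 9 h 4 min
Sun: 10:12 AM–4:04 PM = 5 h 52 min; less 30 min break → 5 h 22 min
Wed reg 6 h 16 min / OT 0 h 0 min; Thu reg 9 h 0 min / OT 1 h 49 min; Fri reg 9 h 0 min / OT 0 h 27 min; Sat reg 9 h 0 min / OT 0 h 4 min; Sun reg 5 h 22 min / OT 0 h 0 min.
Totals: regular 38 h 38 min, overtime 2 h 20 min.

Regular 38.63 hours, overtime 2.33 hours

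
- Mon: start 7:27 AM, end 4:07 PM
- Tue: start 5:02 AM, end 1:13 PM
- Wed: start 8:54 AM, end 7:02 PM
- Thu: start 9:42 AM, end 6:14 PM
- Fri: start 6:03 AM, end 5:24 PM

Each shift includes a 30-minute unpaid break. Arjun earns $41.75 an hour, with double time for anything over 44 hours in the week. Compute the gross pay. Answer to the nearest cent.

$1867.62

Mon: 7:27 AM–4:07 PM = 8 h 40 min; less 30 min break → 8 h 10 min
Tue: 5:02 AM–1:13 PM = 8 h 11 min; less 30 min break → 7 h 41 min
Wed: 8:54 AM–7:02 PM = 10 h 8 min; less 30 min break → 9 h 38 min
Thu: 9:42 AM–6:14 PM = 8 h 32 min; less 30 min break → 8 h 2 min
Fri: 6:03 AM–5:24 PM = 11 h 21 min; less 30 min break → 10 h 51 min
Total worked: 44 h 22 min = 2662 min.
Regular 44 h 0 min = 2640 min at $41.75/h; overtime 0 h 22 min = 22 min at $83.50/h.
Pay = (2640 × $41.75 + 22 × $83.50) ÷ 60 = $1867.62.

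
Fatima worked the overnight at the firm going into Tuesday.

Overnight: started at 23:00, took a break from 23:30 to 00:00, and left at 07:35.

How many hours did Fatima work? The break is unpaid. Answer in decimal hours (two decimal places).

8.08 hours

Overnight: 23:00 → midnight = 1 h 0 min; midnight → 07:35 = 7 h 35 min; span 8 h 35 min; less 30 min break → 8 h 5 min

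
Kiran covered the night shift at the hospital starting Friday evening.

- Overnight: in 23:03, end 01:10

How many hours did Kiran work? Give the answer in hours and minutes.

Overnight: 23:03 → midnight = 0 h 57 min; midnight → 01:10 = 1 h 10 min; span 2 h 7 min

2 h 7 min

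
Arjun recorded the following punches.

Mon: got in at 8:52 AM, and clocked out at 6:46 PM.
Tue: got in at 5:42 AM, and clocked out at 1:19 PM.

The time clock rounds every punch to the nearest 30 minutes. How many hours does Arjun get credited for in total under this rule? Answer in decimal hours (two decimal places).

18.00 hours

Mon: in 8:52 AM→9:00 AM, out 6:46 PM→7:00 PM; 10 h 0 min
Tue: in 5:42 AM→5:30 AM, out 1:19 PM→1:30 PM; 8 h 0 min
Total credited: 18 h 0 min.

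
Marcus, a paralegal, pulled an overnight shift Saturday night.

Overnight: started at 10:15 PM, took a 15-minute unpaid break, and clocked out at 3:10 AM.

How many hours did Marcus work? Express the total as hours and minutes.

Overnight: 10:15 PM → midnight = 1 h 45 min; midnight → 3:10 AM = 3 h 10 min; span 4 h 55 min; less 15 min break → 4 h 40 min

4 h 40 min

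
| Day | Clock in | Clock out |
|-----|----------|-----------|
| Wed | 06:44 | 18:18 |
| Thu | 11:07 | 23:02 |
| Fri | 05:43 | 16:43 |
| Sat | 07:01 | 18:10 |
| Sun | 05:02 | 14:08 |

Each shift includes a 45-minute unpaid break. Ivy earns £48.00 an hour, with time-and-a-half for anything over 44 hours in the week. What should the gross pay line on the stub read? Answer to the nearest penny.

Wed: 06:44–18:18 = 11 h 34 min; less 45 min break → 10 h 49 min
Thu: 11:07–23:02 = 11 h 55 min; less 45 min break → 11 h 10 min
Fri: 05:43–16:43 = 11 h 0 min; less 45 min break → 10 h 15 min
Sat: 07:01–18:10 = 11 h 9 min; less 45 min break → 10 h 24 min
Sun: 05:02–14:08 = 9 h 6 min; less 45 min break → 8 h 21 min
Total worked: 50 h 59 min = 3059 min.
Regular 44 h 0 min = 2640 min at £48.00/h; overtime 6 h 59 min = 419 min at £72.00/h.
Pay = (2640 × £48.00 + 419 × £72.00) ÷ 60 = £2614.80.

£2614.80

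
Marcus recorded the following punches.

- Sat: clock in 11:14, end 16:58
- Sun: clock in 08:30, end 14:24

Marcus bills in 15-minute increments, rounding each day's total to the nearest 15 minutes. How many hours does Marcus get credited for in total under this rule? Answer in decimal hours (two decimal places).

Sat: 11:14–16:58 = 5 h 44 min → rounds to 5 h 45 min
Sun: 08:30–14:24 = 5 h 54 min → rounds to 6 h 0 min
Total credited: 11 h 45 min.

11.75 hours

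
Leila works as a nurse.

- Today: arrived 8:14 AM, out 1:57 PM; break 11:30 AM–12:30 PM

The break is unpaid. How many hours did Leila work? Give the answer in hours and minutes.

4 h 43 min

Today: 8:14 AM–1:57 PM = 5 h 43 min; less 60 min break → 4 h 43 min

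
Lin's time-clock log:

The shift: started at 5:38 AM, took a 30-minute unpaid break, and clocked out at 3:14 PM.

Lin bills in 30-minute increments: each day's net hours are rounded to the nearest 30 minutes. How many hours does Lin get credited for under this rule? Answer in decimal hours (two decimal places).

9.00 hours

The shift: 5:38 AM–3:14 PM = 9 h 36 min − 30 min = 9 h 6 min → rounds to 9 h 0 min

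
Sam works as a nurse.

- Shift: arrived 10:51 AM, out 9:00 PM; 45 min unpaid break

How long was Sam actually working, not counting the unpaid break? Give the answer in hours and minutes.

9 h 24 min

Shift: 10:51 AM–9:00 PM = 10 h 9 min; less 45 min break → 9 h 24 min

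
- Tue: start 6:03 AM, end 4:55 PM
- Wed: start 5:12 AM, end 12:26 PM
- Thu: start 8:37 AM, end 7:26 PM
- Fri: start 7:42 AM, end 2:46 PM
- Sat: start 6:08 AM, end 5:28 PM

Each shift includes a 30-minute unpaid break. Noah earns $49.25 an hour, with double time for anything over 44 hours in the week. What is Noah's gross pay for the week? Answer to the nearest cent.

Tue: 6:03 AM–4:55 PM = 10 h 52 min; less 30 min break → 10 h 22 min
Wed: 5:12 AM–12:26 PM = 7 h 14 min; less 30 min break → 6 h 44 min
Thu: 8:37 AM–7:26 PM = 10 h 49 min; less 30 min break → 10 h 19 min
Fri: 7:42 AM–2:46 PM = 7 h 4 min; less 30 min break → 6 h 34 min
Sat: 6:08 AM–5:28 PM = 11 h 20 min; less 30 min break → 10 h 50 min
Total worked: 44 h 49 min = 2689 min.
Regular 44 h 0 min = 2640 min at $49.25/h; overtime 0 h 49 min = 49 min at $98.50/h.
Pay = (2640 × $49.25 + 49 × $98.50) ÷ 60 = $2247.44.

$2247.44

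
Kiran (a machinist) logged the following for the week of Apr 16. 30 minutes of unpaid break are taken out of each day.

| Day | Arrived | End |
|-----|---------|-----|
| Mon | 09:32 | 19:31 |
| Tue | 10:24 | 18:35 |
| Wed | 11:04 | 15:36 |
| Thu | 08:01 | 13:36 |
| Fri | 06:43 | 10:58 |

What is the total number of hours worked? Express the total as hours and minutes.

30 h 2 min

Mon: 09:32–19:31 = 9 h 59 min; less 30 min break → 9 h 29 min
Tue: 10:24–18:35 = 8 h 11 min; less 30 min break → 7 h 41 min
Wed: 11:04–15:36 = 4 h 32 min; less 30 min break → 4 h 2 min
Thu: 08:01–13:36 = 5 h 35 min; less 30 min break → 5 h 5 min
Fri: 06:43–10:58 = 4 h 15 min; less 30 min break → 3 h 45 min
Total: 9 h 29 min + 7 h 41 min + 4 h 2 min + 5 h 5 min + 3 h 45 min = 30 h 2 min.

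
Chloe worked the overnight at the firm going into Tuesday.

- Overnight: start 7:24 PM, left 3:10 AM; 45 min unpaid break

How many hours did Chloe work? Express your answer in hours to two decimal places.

Overnight: 7:24 PM → midnight = 4 h 36 min; midnight → 3:10 AM = 3 h 10 min; span 7 h 46 min; less 45 min break → 7 h 1 min

7.02 hours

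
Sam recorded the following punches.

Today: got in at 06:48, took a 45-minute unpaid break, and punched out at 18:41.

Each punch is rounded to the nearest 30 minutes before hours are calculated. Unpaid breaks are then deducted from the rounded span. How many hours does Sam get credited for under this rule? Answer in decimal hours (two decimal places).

Today: in 06:48→07:00, out 18:41→18:30; 11 h 30 min − 45 min = 10 h 45 min

10.75 hours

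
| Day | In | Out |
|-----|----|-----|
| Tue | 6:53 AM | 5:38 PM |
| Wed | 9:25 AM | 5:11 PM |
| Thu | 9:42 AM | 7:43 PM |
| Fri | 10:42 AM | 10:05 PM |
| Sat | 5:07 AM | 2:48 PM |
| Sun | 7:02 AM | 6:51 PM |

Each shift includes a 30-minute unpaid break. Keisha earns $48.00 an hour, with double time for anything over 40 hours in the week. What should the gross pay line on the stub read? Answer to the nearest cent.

$3688.00

Tue: 6:53 AM–5:38 PM = 10 h 45 min; less 30 min break → 10 h 15 min
Wed: 9:25 AM–5:11 PM = 7 h 46 min; less 30 min break → 7 h 16 min
Thu: 9:42 AM–7:43 PM = 10 h 1 min; less 30 min break → 9 h 31 min
Fri: 10:42 AM–10:05 PM = 11 h 23 min; less 30 min break → 10 h 53 min
Sat: 5:07 AM–2:48 PM = 9 h 41 min; less 30 min break → 9 h 11 min
Sun: 7:02 AM–6:51 PM = 11 h 49 min; less 30 min break → 11 h 19 min
Total worked: 58 h 25 min = 3505 min.
Regular 40 h 0 min = 2400 min at $48.00/h; overtime 18 h 25 min = 1105 min at $96.00/h.
Pay = (2400 × $48.00 + 1105 × $96.00) ÷ 60 = $3688.00.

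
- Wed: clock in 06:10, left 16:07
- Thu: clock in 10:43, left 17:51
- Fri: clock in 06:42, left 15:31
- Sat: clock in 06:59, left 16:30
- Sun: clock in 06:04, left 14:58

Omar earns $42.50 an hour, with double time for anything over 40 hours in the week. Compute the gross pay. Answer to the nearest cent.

Wed: 06:10–16:07 = 9 h 57 min
Thu: 10:43–17:51 = 7 h 8 min
Fri: 06:42–15:31 = 8 h 49 min
Sat: 06:59–16:30 = 9 h 31 min
Sun: 06:04–14:58 = 8 h 54 min
Total worked: 44 h 19 min = 2659 min.
Regular 40 h 0 min = 2400 min at $42.50/h; overtime 4 h 19 min = 259 min at $85.00/h.
Pay = (2400 × $42.50 + 259 × $85.00) ÷ 60 = $2066.92.

$2066.92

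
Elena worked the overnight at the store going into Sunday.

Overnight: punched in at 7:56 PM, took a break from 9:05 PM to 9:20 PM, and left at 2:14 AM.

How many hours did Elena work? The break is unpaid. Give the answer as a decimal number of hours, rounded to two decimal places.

Overnight: 7:56 PM → midnight = 4 h 4 min; midnight → 2:14 AM = 2 h 14 min; span 6 h 18 min; less 15 min break → 6 h 3 min

6.05 hours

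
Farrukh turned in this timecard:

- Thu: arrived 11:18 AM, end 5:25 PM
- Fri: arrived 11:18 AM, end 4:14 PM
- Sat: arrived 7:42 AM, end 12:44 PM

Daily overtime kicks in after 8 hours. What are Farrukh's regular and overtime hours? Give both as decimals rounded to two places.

Regular 16.08 hours, overtime 0.00 hours

Thu: 11:18 AM–5:25 PM = 6 h 7 min
Fri: 11:18 AM–4:14 PM = 4 h 56 min
Sat: 7:42 AM–12:44 PM = 5 h 2 min
Thu reg 6 h 7 min / OT 0 h 0 min; Fri reg 4 h 56 min / OT 0 h 0 min; Sat reg 5 h 2 min / OT 0 h 0 min.
Totals: regular 16 h 5 min, overtime 0 h 0 min.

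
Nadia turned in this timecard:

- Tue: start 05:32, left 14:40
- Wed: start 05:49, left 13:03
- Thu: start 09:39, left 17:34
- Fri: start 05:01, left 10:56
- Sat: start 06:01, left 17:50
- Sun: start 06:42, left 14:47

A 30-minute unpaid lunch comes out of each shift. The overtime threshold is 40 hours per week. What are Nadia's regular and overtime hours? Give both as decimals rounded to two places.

Tue: 05:32–14:40 = 9 h 8 min; less 30 min break → 8 h 38 min
Wed: 05:49–13:03 = 7 h 14 min; less 30 min break → 6 h 44 min
Thu: 09:39–17:34 = 7 h 55 min; less 30 min break → 7 h 25 min
Fri: 05:01–10:56 = 5 h 55 min; less 30 min break → 5 h 25 min
Sat: 06:01–17:50 = 11 h 49 min; less 30 min break → 11 h 19 min
Sun: 06:42–14:47 = 8 h 5 min; less 30 min break → 7 h 35 min
Total worked: 47 h 6 min = 47.10 h.
Threshold 40 h → overtime 7 h 6 min, regular 40 h 0 min.

Regular 40.00 hours, overtime 7.10 hours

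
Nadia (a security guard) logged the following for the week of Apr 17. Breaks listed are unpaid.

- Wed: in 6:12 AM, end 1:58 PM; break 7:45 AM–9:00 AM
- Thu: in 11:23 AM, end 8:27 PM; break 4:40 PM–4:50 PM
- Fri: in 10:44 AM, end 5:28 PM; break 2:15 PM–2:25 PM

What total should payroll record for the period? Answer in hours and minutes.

Wed: 6:12 AM–1:58 PM = 7 h 46 min; less 75 min break → 6 h 31 min
Thu: 11:23 AM–8:27 PM = 9 h 4 min; less 10 min break → 8 h 54 min
Fri: 10:44 AM–5:28 PM = 6 h 44 min; less 10 min break → 6 h 34 min
Total: 6 h 31 min + 8 h 54 min + 6 h 34 min = 21 h 59 min.

21 h 59 min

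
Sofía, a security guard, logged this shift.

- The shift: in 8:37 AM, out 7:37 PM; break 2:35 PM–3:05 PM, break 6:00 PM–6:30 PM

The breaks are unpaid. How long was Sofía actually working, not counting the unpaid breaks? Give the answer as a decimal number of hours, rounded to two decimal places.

The shift: 8:37 AM–7:37 PM = 11 h 0 min; less 60 min break → 10 h 0 min

10.00 hours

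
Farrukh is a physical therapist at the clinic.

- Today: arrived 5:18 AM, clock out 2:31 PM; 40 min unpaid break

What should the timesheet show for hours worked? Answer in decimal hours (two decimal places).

Today: 5:18 AM–2:31 PM = 9 h 13 min; less 40 min break → 8 h 33 min

8.55 hours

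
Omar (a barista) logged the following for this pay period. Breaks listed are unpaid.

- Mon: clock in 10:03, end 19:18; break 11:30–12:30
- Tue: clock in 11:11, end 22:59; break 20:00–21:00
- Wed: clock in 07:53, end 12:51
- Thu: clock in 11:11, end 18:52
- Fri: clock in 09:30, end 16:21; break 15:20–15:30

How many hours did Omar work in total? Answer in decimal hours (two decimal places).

Mon: 10:03–19:18 = 9 h 15 min; less 60 min break → 8 h 15 min
Tue: 11:11–22:59 = 11 h 48 min; less 60 min break → 10 h 48 min
Wed: 07:53–12:51 = 4 h 58 min
Thu: 11:11–18:52 = 7 h 41 min
Fri: 09:30–16:21 = 6 h 51 min; less 10 min break → 6 h 41 min
Total: 8 h 15 min + 10 h 48 min + 4 h 58 min + 7 h 41 min + 6 h 41 min = 38 h 23 min.

38.38 hours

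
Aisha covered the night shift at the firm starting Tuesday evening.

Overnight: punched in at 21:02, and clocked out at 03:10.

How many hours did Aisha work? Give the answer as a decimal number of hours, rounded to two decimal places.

6.13 hours

Overnight: 21:02 → midnight = 2 h 58 min; midnight → 03:10 = 3 h 10 min; span 6 h 8 min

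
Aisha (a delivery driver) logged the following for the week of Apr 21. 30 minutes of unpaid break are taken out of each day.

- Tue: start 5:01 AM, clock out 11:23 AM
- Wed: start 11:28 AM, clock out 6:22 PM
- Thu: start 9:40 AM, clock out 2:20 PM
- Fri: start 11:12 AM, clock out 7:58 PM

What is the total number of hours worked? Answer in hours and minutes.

24 h 42 min

Tue: 5:01 AM–11:23 AM = 6 h 22 min; less 30 min break → 5 h 52 min
Wed: 11:28 AM–6:22 PM = 6 h 54 min; less 30 min break → 6 h 24 min
Thu: 9:40 AM–2:20 PM = 4 h 40 min; less 30 min break → 4 h 10 min
Fri: 11:12 AM–7:58 PM = 8 h 46 min; less 30 min break → 8 h 16 min
Total: 5 h 52 min + 6 h 24 min + 4 h 10 min + 8 h 16 min = 24 h 42 min.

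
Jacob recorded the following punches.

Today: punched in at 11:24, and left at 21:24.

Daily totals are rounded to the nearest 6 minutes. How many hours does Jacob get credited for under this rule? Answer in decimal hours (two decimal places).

Today: 11:24–21:24 = 10 h 0 min → rounds to 10 h 0 min

10.00 hours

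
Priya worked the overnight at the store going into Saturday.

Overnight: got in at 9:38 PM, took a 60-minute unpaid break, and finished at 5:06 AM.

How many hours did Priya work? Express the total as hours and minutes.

6 h 28 min

Overnight: 9:38 PM → midnight = 2 h 22 min; midnight → 5:06 AM = 5 h 6 min; span 7 h 28 min; less 60 min break → 6 h 28 min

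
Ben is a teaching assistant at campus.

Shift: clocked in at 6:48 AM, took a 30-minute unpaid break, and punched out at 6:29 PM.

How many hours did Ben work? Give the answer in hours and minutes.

11 h 11 min

Shift: 6:48 AM–6:29 PM = 11 h 41 min; less 30 min break → 11 h 11 min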